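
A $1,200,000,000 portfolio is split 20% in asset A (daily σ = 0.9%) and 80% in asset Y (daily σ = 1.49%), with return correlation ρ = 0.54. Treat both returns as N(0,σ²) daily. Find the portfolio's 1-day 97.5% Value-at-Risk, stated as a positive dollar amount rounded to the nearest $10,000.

$30,530,000

σ_p² = 0.2²·0.9² + 0.8²·1.49² + 2·0.54·0.2·0.8·0.9·1.49 = 1.6850 (%²).
σ_p = √1.6850 = 1.298%.
At 97.5%, z = 1.960.
VaR = 1.960 × 1.298% = 2.544%; on $1,200,000,000 that is $30,528,000.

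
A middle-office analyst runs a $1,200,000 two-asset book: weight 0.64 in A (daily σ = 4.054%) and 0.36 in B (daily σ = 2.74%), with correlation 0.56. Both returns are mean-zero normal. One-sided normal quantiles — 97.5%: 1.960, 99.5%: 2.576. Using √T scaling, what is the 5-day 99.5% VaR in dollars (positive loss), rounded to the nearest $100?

$224,700

σ_p = √(0.64²·4.054² + 0.36²·2.74² + 2·0.56·0.64·0.36·4.054·2.74) = 3.251%.
σ_{5d} = 3.251% × √5 = 7.269%.
VaR = 2.576 × 7.269% = 18.725%; on $1,200,000 that is $224,700.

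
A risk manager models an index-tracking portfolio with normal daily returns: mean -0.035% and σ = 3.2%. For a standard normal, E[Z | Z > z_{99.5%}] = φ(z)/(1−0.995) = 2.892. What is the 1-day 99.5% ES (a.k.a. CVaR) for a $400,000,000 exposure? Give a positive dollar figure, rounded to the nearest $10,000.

$37,160,000

ES = −(-0.035%) + 3.2% × 2.892 = 9.289%.
On $400,000,000: 0.09289 × $400,000,000 = $37,156,000.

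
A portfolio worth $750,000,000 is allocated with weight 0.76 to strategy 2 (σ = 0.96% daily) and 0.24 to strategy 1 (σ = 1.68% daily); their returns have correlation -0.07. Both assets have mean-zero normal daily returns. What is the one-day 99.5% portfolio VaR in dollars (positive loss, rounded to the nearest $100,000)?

σ_p² = 0.76²·0.96² + 0.24²·1.68² + 2·-0.07·0.76·0.24·0.96·1.68 = 0.6537 (%²).
σ_p = √0.6537 = 0.809%.
At 99.5%, z = 2.576.
VaR = 2.576 × 0.809% = 2.084%; on $750,000,000 that is $15,630,000.

$15,600,000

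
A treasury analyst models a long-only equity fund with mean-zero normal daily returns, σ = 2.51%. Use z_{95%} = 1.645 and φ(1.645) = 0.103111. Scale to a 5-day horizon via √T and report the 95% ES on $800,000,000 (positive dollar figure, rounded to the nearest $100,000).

$92,600,000

σ_{5d} = 2.51% × √5 = 5.613%.
ES multiplier = φ(z)/(1−α) = 0.103111/0.05 = 2.062.
ES = 5.613% × 2.062 = 11.574%; on $800,000,000: $92,592,000.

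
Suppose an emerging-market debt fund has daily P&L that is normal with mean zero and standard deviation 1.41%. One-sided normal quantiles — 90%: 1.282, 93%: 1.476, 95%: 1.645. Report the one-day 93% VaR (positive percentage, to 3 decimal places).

2.081%

VaR = z·σ = 1.476 × 1.41% = 2.081%.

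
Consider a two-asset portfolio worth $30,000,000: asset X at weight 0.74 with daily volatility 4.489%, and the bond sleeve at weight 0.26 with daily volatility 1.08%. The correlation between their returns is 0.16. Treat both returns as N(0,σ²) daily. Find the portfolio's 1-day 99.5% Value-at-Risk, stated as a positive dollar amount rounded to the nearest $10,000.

$2,610,000

σ_p² = 0.74²·4.489² + 0.26²·1.08² + 2·0.16·0.74·0.26·4.489·1.08 = 11.4121 (%²).
σ_p = √11.4121 = 3.378%.
At 99.5%, z = 2.576.
VaR = 2.576 × 3.378% = 8.702%; on $30,000,000 that is $2,610,600.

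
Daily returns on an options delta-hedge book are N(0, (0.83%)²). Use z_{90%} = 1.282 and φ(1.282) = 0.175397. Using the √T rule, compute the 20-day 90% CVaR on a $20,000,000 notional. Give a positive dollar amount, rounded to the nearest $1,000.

σ_{20d} = 0.83% × √20 = 3.712%.
ES multiplier = φ(z)/(1−α) = 0.175397/0.1 = 1.754.
ES = 3.712% × 1.754 = 6.511%; on $20,000,000: $1,302,200.

$1,302,000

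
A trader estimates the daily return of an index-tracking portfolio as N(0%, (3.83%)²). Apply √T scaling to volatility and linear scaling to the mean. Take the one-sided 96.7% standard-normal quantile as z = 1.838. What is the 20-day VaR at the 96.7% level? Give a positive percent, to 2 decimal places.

31.48%

σ_{20d} = 3.83% × √20 = 17.128%.
VaR = 1.838 × 17.128% = 31.481%.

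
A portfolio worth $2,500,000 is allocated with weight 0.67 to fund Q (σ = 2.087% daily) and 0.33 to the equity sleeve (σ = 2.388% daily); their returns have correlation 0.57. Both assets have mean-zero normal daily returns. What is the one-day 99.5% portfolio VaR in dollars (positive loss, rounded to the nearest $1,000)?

$126,000

σ_p² = 0.67²·2.087² + 0.33²·2.388² + 2·0.57·0.67·0.33·2.087·2.388 = 3.8324 (%²).
σ_p = √3.8324 = 1.958%.
At 99.5%, z = 2.576.
VaR = 2.576 × 1.958% = 5.044%; on $2,500,000 that is $126,100.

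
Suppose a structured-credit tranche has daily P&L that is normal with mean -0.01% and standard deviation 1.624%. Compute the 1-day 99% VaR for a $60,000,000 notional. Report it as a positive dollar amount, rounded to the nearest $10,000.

$2,270,000

At 99% one-sided, z = 2.326.
VaR = −μ + z·σ = −(-0.01%) + 2.326 × 1.624% = 3.787%.
On $60,000,000: 0.03787 × $60,000,000 = $2,272,200.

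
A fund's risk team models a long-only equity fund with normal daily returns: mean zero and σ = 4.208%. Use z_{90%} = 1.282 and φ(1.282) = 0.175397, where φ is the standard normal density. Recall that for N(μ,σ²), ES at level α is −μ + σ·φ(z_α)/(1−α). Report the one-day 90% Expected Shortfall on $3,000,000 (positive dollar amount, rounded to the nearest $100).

Tail multiplier: φ(z)/(1−α) = 0.175397 / 0.1 = 1.754.
ES = 4.208% × 1.754 = 7.381%.
On $3,000,000: 0.07381 × $3,000,000 = $221,430.

$221,400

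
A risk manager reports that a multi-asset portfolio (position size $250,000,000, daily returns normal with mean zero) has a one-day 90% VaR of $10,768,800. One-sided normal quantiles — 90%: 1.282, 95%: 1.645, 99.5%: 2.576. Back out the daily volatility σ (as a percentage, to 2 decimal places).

3.36%

VaR as a fraction: $10,768,800 / $250,000,000 = 4.308%.
σ = VaR / z = 4.308% / 1.282 = 3.360%.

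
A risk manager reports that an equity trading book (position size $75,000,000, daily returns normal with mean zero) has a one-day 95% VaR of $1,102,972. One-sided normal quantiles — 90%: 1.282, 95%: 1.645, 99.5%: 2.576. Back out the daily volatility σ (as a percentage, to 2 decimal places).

VaR as a fraction: $1,102,972 / $75,000,000 = 1.471%.
σ = VaR / z = 1.471% / 1.645 = 0.894%.

0.89%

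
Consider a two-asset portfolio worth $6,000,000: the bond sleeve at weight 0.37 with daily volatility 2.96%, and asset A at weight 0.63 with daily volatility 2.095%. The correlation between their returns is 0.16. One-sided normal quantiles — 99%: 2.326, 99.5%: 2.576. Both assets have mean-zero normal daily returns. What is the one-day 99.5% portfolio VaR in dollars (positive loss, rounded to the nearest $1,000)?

$285,000

σ_p² = 0.37²·2.96² + 0.63²·2.095² + 2·0.16·0.37·0.63·2.96·2.095 = 3.4040 (%²).
σ_p = √3.4040 = 1.845%.
VaR = 2.576 × 1.845% = 4.753%; on $6,000,000 that is $285,180.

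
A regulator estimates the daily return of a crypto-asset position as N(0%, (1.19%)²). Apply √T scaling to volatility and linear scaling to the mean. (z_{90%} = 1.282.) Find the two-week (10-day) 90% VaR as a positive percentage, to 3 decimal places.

4.824%

σ_{10d} = 1.19% × √10 = 3.763%.
VaR = 1.282 × 3.763% = 4.824%.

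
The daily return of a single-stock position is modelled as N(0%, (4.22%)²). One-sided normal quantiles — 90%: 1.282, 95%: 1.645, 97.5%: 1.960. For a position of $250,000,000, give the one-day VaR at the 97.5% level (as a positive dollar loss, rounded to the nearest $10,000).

$20,680,000

VaR = z·σ = 1.960 × 4.22% = 8.271%.
On $250,000,000: 0.08271 × $250,000,000 = $20,677,500.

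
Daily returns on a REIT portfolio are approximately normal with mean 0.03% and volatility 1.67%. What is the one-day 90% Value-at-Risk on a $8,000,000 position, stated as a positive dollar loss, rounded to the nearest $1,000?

At 90% one-sided, z = 1.282.
VaR = −μ + z·σ = −(0.03%) + 1.282 × 1.67% = 2.111%.
On $8,000,000: 0.02111 × $8,000,000 = $168,880.

$169,000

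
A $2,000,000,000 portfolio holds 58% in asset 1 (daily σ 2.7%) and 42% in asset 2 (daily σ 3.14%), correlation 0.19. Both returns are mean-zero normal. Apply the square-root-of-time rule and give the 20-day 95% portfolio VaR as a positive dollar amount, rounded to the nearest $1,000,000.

$328,000,000

σ_p = √(0.58²·2.7² + 0.42²·3.14² + 2·0.19·0.58·0.42·2.7·3.14) = 2.231%.
σ_{20d} = 2.231% × √20 = 9.977%.
z(95%) = 1.645.
VaR = 1.645 × 9.977% = 16.412%; on $2,000,000,000 that is $328,240,000.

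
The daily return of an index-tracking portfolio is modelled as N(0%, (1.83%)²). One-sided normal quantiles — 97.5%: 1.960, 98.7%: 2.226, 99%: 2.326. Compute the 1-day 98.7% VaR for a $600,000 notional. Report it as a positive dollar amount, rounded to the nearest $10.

VaR = z·σ = 2.226 × 1.83% = 4.074%.
On $600,000: 0.04074 × $600,000 = $24,444.

$24,440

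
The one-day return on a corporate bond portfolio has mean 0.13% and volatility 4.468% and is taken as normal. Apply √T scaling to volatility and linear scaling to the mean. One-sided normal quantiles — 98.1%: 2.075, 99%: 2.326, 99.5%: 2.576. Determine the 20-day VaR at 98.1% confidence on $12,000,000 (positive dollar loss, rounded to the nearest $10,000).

σ_{20d} = 4.468% × √20 = 19.982%; μ_{20d} = 20 × 0.13% = 2.600%.
VaR = −(2.600%) + 2.075 × 19.982% = 38.863%.
On $12,000,000: 0.38863 × $12,000,000 = $4,663,560.

$4,660,000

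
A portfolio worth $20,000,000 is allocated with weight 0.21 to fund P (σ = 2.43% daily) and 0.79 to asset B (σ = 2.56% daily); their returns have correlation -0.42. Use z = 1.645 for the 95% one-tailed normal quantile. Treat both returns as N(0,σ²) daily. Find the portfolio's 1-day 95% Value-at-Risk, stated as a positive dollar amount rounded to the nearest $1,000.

$614,000

σ_p² = 0.21²·2.43² + 0.79²·2.56² + 2·-0.42·0.21·0.79·2.43·2.56 = 3.4836 (%²).
σ_p = √3.4836 = 1.866%.
VaR = 1.645 × 1.866% = 3.070%; on $20,000,000 that is $614,000.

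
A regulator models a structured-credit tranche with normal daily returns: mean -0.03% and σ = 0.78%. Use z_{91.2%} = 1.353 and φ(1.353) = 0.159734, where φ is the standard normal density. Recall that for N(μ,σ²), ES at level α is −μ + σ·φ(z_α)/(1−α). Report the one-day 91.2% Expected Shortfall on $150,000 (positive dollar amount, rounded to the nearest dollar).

$2,169

Tail multiplier: φ(z)/(1−α) = 0.159734 / 0.088 = 1.815.
ES = −(-0.03%) + 0.78% × 1.815 = 1.446%.
On $150,000: 0.01446 × $150,000 = $2,169.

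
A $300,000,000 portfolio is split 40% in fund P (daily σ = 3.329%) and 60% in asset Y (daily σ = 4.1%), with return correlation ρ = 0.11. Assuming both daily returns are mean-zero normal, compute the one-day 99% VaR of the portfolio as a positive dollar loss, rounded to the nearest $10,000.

σ_p² = 0.4²·3.329² + 0.6²·4.1² + 2·0.11·0.4·0.6·3.329·4.1 = 8.5454 (%²).
σ_p = √8.5454 = 2.923%.
At 99%, z = 2.326.
VaR = 2.326 × 2.923% = 6.799%; on $300,000,000 that is $20,397,000.

$20,400,000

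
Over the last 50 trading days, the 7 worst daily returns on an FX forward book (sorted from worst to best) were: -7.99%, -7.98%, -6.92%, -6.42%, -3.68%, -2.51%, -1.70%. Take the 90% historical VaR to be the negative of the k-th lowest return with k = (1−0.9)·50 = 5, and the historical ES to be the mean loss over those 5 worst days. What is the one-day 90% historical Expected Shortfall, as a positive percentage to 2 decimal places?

6.60%

The 5 worst returns sum to -32.99%.
ES = −(-32.99%) / 5 = 6.598% ≈ 6.60%.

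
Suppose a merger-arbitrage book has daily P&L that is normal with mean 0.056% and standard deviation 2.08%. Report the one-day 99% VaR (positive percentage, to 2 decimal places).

At 99% one-sided, z = 2.326.
VaR = −μ + z·σ = −(0.056%) + 2.326 × 2.08% = 4.782%.

4.78%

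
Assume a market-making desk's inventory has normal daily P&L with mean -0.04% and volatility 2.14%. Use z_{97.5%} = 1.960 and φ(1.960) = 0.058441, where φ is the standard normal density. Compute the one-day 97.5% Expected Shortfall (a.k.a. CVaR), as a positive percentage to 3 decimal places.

5.043%

Tail multiplier: φ(z)/(1−α) = 0.058441 / 0.025 = 2.338.
ES = −(-0.04%) + 2.14% × 2.338 = 5.043%.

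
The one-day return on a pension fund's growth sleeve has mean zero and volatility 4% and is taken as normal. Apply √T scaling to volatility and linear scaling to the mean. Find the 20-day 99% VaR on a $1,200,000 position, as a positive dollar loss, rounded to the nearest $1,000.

$499,000

At 99%, z = 2.326.
σ_{20d} = 4% × √20 = 17.889%.
VaR = 2.326 × 17.889% = 41.610%.
On $1,200,000: 0.41610 × $1,200,000 = $499,320.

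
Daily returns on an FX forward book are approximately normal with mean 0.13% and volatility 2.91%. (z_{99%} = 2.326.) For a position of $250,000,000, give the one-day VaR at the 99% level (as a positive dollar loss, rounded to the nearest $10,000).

$16,600,000

VaR = −μ + z·σ = −(0.13%) + 2.326 × 2.91% = 6.639%.
On $250,000,000: 0.06639 × $250,000,000 = $16,597,500.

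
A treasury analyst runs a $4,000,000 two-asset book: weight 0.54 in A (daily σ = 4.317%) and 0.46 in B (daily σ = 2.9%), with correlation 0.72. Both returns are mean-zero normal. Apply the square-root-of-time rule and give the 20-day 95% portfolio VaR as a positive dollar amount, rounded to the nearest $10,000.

$1,010,000

σ_p = √(0.54²·4.317² + 0.46²·2.9² + 2·0.72·0.54·0.46·4.317·2.9) = 3.419%.
σ_{20d} = 3.419% × √20 = 15.290%.
z(95%) = 1.645.
VaR = 1.645 × 15.290% = 25.152%; on $4,000,000 that is $1,006,080.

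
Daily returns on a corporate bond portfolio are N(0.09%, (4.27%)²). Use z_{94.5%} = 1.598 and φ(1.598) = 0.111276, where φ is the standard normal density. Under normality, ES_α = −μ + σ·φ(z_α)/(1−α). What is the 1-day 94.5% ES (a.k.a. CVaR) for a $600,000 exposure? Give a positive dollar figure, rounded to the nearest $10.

Tail multiplier: φ(z)/(1−α) = 0.111276 / 0.055 = 2.023.
ES = −(0.09%) + 4.27% × 2.023 = 8.548%.
On $600,000: 0.08548 × $600,000 = $51,288.

$51,290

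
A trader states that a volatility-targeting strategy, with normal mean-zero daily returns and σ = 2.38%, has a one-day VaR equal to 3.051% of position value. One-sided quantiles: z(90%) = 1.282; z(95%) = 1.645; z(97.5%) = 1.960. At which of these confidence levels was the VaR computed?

Implied z = VaR/σ = 3.051 / 2.38 = 1.282.
This matches z(90%) = 1.282.

90%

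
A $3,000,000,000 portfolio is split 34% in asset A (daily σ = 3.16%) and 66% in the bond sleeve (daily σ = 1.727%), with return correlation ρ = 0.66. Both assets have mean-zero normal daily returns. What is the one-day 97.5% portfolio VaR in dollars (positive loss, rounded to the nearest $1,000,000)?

σ_p² = 0.34²·3.16² + 0.66²·1.727² + 2·0.66·0.34·0.66·3.16·1.727 = 4.0700 (%²).
σ_p = √4.0700 = 2.017%.
At 97.5%, z = 1.960.
VaR = 1.960 × 2.017% = 3.953%; on $3,000,000,000 that is $118,590,000.

$119,000,000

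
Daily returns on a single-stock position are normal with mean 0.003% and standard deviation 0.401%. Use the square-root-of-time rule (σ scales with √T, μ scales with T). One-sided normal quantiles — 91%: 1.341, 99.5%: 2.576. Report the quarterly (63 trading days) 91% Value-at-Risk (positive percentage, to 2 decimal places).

σ_{63d} = 0.401% × √63 = 3.183%; μ_{63d} = 63 × 0.003% = 0.189%.
VaR = −(0.189%) + 1.341 × 3.183% = 4.079%.

4.08%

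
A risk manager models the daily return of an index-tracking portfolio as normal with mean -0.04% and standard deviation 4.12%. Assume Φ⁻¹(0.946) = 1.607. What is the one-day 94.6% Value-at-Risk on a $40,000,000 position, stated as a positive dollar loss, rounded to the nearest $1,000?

VaR = −μ + z·σ = −(-0.04%) + 1.607 × 4.12% = 6.661%.
On $40,000,000: 0.06661 × $40,000,000 = $2,664,400.

$2,664,000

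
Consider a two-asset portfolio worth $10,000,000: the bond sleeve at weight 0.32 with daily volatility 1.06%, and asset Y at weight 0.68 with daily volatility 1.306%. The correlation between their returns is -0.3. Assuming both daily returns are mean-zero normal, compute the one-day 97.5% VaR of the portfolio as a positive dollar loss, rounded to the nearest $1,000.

σ_p² = 0.32²·1.06² + 0.68²·1.306² + 2·-0.3·0.32·0.68·1.06·1.306 = 0.7230 (%²).
σ_p = √0.7230 = 0.850%.
At 97.5%, z = 1.960.
VaR = 1.960 × 0.850% = 1.666%; on $10,000,000 that is $166,600.

$167,000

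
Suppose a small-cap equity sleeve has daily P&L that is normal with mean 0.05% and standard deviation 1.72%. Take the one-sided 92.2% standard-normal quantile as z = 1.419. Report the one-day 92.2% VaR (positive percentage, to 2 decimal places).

VaR = −μ + z·σ = −(0.05%) + 1.419 × 1.72% = 2.391%.

2.39%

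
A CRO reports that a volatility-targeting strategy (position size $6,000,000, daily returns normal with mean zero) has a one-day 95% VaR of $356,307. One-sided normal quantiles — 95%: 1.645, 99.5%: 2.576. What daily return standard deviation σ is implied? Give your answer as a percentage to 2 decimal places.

3.61%

VaR as a fraction: $356,307 / $6,000,000 = 5.938%.
σ = VaR / z = 5.938% / 1.645 = 3.610%.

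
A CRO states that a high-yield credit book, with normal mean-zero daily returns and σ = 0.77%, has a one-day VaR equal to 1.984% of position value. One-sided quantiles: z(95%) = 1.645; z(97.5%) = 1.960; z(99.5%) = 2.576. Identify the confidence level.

Implied z = VaR/σ = 1.984 / 0.77 = 2.577.
This matches z(99.5%) = 2.576.

99.5%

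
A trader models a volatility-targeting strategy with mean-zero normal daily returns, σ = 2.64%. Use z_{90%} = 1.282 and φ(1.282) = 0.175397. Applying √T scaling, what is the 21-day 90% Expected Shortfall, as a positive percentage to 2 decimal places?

σ_{21d} = 2.64% × √21 = 12.098%.
ES multiplier = φ(z)/(1−α) = 0.175397/0.1 = 1.754.
ES = 12.098% × 1.754 = 21.220%.

21.22%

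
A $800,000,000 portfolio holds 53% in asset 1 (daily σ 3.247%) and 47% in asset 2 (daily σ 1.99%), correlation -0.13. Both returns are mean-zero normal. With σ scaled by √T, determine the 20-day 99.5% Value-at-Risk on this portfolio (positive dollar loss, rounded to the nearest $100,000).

σ_p = √(0.53²·3.247² + 0.47²·1.99² + 2·-0.13·0.53·0.47·3.247·1.99) = 1.849%.
σ_{20d} = 1.849% × √20 = 8.269%.
z(99.5%) = 2.576.
VaR = 2.576 × 8.269% = 21.301%; on $800,000,000 that is $170,408,000.

$170,400,000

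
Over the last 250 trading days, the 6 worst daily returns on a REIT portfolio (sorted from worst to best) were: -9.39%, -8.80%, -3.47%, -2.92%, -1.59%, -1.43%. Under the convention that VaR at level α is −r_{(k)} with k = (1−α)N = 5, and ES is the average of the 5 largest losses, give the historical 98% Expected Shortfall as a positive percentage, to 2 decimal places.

The 5 worst returns sum to -26.17%.
ES = −(-26.17%) / 5 = 5.234% ≈ 5.23%.

5.23%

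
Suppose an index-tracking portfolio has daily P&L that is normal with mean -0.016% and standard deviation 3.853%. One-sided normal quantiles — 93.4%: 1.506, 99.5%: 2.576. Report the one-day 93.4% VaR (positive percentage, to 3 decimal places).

VaR = −μ + z·σ = −(-0.016%) + 1.506 × 3.853% = 5.819%.

5.819%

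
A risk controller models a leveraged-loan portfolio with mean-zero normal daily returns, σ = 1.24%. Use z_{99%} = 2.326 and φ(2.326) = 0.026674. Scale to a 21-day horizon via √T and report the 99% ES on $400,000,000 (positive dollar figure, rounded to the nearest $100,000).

$60,600,000

σ_{21d} = 1.24% × √21 = 5.682%.
ES multiplier = φ(z)/(1−α) = 0.026674/0.01 = 2.667.
ES = 5.682% × 2.667 = 15.154%; on $400,000,000: $60,616,000.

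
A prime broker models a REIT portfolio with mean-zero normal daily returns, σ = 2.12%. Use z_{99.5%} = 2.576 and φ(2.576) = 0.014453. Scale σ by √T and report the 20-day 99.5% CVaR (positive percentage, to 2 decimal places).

27.41%

σ_{20d} = 2.12% × √20 = 9.481%.
ES multiplier = φ(z)/(1−α) = 0.014453/0.005 = 2.891.
ES = 9.481% × 2.891 = 27.410%.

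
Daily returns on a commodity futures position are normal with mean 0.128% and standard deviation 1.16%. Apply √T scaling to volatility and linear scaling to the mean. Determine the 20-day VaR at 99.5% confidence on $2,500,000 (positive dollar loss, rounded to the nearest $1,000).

$270,000

At 99.5%, z = 2.576.
σ_{20d} = 1.16% × √20 = 5.188%; μ_{20d} = 20 × 0.128% = 2.560%.
VaR = −(2.560%) + 2.576 × 5.188% = 10.804%.
On $2,500,000: 0.10804 × $2,500,000 = $270,100.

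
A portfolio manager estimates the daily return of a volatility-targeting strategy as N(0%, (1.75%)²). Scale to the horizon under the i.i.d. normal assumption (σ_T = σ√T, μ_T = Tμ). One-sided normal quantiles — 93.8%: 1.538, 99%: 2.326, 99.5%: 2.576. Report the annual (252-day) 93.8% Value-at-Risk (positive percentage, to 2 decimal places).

σ_{252d} = 1.75% × √252 = 27.780%.
VaR = 1.538 × 27.780% = 42.726%.

42.73%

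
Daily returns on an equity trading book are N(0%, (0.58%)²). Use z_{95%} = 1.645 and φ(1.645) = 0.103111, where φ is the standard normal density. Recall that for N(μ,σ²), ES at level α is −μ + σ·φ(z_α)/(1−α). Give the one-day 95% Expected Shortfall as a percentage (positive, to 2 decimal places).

Tail multiplier: φ(z)/(1−α) = 0.103111 / 0.05 = 2.062.
ES = 0.58% × 2.062 = 1.196%.

1.20%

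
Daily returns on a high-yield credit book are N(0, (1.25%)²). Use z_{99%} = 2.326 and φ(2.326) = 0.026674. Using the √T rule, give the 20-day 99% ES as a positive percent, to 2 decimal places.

σ_{20d} = 1.25% × √20 = 5.590%.
ES multiplier = φ(z)/(1−α) = 0.026674/0.01 = 2.667.
ES = 5.590% × 2.667 = 14.909%.

14.91%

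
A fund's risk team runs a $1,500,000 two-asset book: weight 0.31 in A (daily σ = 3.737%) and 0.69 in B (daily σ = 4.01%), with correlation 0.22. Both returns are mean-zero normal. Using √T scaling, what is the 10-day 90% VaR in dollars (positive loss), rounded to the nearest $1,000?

$196,000

σ_p = √(0.31²·3.737² + 0.69²·4.01² + 2·0.22·0.31·0.69·3.737·4.01) = 3.226%.
σ_{10d} = 3.226% × √10 = 10.202%.
z(90%) = 1.282.
VaR = 1.282 × 10.202% = 13.079%; on $1,500,000 that is $196,185.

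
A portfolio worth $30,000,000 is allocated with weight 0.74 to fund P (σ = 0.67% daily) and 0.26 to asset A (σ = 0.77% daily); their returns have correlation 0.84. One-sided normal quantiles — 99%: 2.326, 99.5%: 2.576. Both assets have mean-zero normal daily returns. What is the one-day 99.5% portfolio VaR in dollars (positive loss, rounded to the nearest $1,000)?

σ_p² = 0.74²·0.67² + 0.26²·0.77² + 2·0.84·0.74·0.26·0.67·0.77 = 0.4527 (%²).
σ_p = √0.4527 = 0.673%.
VaR = 2.576 × 0.673% = 1.734%; on $30,000,000 that is $520,200.

$520,000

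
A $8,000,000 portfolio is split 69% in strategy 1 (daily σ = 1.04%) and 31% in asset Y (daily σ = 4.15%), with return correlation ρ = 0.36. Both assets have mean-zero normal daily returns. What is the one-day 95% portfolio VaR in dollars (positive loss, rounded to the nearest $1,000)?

$222,000

σ_p² = 0.69²·1.04² + 0.31²·4.15² + 2·0.36·0.69·0.31·1.04·4.15 = 2.8347 (%²).
σ_p = √2.8347 = 1.684%.
At 95%, z = 1.645.
VaR = 1.645 × 1.684% = 2.770%; on $8,000,000 that is $221,600.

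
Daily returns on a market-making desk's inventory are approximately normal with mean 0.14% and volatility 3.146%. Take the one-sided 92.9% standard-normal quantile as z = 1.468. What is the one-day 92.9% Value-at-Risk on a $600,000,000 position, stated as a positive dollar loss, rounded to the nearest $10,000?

$26,870,000

VaR = −μ + z·σ = −(0.14%) + 1.468 × 3.146% = 4.478%.
On $600,000,000: 0.04478 × $600,000,000 = $26,868,000.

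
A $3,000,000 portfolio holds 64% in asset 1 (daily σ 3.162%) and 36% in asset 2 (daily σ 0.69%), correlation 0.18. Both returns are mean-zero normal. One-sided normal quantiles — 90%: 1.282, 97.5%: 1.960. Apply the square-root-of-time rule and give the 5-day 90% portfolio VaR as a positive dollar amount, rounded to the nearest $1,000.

$179,000

σ_p = √(0.64²·3.162² + 0.36²·0.69² + 2·0.18·0.64·0.36·3.162·0.69) = 2.083%.
σ_{5d} = 2.083% × √5 = 4.658%.
VaR = 1.282 × 4.658% = 5.972%; on $3,000,000 that is $179,160.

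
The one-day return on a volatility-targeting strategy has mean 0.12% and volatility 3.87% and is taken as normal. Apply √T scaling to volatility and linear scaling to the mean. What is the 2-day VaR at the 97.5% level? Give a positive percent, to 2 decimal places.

10.49%

At 97.5%, z = 1.960.
σ_{2d} = 3.87% × √2 = 5.473%; μ_{2d} = 2 × 0.12% = 0.240%.
VaR = −(0.240%) + 1.960 × 5.473% = 10.487%.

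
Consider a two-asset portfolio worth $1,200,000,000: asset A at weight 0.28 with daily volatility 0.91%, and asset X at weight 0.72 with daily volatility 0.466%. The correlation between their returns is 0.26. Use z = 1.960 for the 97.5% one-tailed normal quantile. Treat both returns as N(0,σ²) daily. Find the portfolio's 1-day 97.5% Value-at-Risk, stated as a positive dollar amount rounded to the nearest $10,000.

$11,080,000

σ_p² = 0.28²·0.91² + 0.72²·0.466² + 2·0.26·0.28·0.72·0.91·0.466 = 0.2220 (%²).
σ_p = √0.2220 = 0.471%.
VaR = 1.960 × 0.471% = 0.923%; on $1,200,000,000 that is $11,076,000.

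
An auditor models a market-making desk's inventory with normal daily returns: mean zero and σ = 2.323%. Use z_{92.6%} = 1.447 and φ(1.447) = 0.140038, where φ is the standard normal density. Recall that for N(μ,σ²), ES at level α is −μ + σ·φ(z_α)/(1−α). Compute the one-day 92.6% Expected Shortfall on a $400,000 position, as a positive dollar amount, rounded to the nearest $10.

$17,580

Tail multiplier: φ(z)/(1−α) = 0.140038 / 0.074 = 1.892.
ES = 2.323% × 1.892 = 4.395%.
On $400,000: 0.04395 × $400,000 = $17,580.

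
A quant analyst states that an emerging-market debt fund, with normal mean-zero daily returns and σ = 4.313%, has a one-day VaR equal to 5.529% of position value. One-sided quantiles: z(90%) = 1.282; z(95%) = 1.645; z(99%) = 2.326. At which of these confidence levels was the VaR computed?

90%

Implied z = VaR/σ = 5.529 / 4.313 = 1.282.
This matches z(90%) = 1.282.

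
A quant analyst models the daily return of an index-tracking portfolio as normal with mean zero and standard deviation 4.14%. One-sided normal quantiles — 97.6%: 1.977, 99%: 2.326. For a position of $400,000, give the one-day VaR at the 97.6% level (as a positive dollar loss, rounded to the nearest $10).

$32,740

VaR = z·σ = 1.977 × 4.14% = 8.185%.
On $400,000: 0.08185 × $400,000 = $32,740.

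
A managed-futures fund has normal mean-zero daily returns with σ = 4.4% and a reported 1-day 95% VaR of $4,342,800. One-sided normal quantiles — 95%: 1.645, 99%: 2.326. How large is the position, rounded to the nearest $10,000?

$60,000,000

VaR as a fraction of value: z·σ = 1.645 × 4.4% = 7.238%.
Position = $4,342,800 / 0.07238 = $60,000,000.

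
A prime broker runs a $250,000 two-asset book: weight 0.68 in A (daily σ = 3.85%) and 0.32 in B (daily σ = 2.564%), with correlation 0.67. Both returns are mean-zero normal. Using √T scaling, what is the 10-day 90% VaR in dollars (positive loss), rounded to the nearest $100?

$32,700

σ_p = √(0.68²·3.85² + 0.32²·2.564² + 2·0.67·0.68·0.32·3.85·2.564) = 3.226%.
σ_{10d} = 3.226% × √10 = 10.202%.
z(90%) = 1.282.
VaR = 1.282 × 10.202% = 13.079%; on $250,000 that is $32,698.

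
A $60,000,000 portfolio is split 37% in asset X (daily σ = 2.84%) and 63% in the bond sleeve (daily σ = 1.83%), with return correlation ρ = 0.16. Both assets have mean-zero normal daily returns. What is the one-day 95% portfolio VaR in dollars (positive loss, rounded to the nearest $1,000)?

σ_p² = 0.37²·2.84² + 0.63²·1.83² + 2·0.16·0.37·0.63·2.84·1.83 = 2.8210 (%²).
σ_p = √2.8210 = 1.680%.
At 95%, z = 1.645.
VaR = 1.645 × 1.680% = 2.764%; on $60,000,000 that is $1,658,400.

$1,658,000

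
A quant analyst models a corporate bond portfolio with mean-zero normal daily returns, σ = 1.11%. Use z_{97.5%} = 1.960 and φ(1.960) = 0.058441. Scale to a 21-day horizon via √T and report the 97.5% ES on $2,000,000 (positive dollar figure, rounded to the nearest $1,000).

σ_{21d} = 1.11% × √21 = 5.087%.
ES multiplier = φ(z)/(1−α) = 0.058441/0.025 = 2.338.
ES = 5.087% × 2.338 = 11.893%; on $2,000,000: $237,860.

$238,000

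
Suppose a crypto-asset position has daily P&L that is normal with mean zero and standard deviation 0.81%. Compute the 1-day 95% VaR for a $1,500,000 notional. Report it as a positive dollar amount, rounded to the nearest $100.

$20,000

At 95% one-sided, z = 1.645.
VaR = z·σ = 1.645 × 0.81% = 1.332%.
On $1,500,000: 0.01332 × $1,500,000 = $19,980.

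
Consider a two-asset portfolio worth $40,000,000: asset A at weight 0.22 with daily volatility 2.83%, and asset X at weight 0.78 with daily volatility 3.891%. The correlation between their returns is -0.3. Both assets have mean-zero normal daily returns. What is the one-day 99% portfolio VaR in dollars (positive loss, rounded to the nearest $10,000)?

$2,710,000

σ_p² = 0.22²·2.83² + 0.78²·3.891² + 2·-0.3·0.22·0.78·2.83·3.891 = 8.4650 (%²).
σ_p = √8.4650 = 2.909%.
At 99%, z = 2.326.
VaR = 2.326 × 2.909% = 6.766%; on $40,000,000 that is $2,706,400.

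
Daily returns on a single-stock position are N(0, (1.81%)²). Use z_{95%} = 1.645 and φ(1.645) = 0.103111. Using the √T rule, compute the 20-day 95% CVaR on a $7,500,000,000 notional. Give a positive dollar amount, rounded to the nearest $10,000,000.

σ_{20d} = 1.81% × √20 = 8.095%.
ES multiplier = φ(z)/(1−α) = 0.103111/0.05 = 2.062.
ES = 8.095% × 2.062 = 16.692%; on $7,500,000,000: $1,251,900,000.

$1,250,000,000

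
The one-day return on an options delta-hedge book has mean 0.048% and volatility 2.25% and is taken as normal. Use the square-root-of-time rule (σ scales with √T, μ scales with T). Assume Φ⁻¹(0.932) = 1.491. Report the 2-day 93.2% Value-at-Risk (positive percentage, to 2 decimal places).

σ_{2d} = 2.25% × √2 = 3.182%; μ_{2d} = 2 × 0.048% = 0.096%.
VaR = −(0.096%) + 1.491 × 3.182% = 4.648%.

4.65%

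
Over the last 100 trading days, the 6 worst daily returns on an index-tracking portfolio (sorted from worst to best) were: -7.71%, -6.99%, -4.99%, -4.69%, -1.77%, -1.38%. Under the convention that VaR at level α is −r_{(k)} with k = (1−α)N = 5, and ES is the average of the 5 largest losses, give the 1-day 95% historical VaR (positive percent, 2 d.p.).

k = 5; the 5th lowest return is -1.77%, so VaR = 1.77%.

1.77%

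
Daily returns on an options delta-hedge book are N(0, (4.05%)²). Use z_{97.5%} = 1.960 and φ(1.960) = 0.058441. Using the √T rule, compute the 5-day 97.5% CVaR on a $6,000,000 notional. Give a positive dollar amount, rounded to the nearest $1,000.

$1,270,000

σ_{5d} = 4.05% × √5 = 9.056%.
ES multiplier = φ(z)/(1−α) = 0.058441/0.025 = 2.338.
ES = 9.056% × 2.338 = 21.173%; on $6,000,000: $1,270,380.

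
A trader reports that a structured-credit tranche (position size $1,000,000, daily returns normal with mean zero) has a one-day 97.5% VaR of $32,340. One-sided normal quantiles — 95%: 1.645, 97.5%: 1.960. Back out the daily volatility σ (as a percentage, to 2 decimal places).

VaR as a fraction: $32,340 / $1,000,000 = 3.234%.
σ = VaR / z = 3.234% / 1.960 = 1.650%.

1.65%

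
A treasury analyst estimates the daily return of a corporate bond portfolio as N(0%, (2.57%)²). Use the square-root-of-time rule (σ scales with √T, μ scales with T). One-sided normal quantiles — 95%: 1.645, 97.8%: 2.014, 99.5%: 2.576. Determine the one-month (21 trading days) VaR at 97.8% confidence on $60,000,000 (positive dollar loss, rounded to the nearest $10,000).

σ_{21d} = 2.57% × √21 = 11.777%.
VaR = 2.014 × 11.777% = 23.719%.
On $60,000,000: 0.23719 × $60,000,000 = $14,231,400.

$14,230,000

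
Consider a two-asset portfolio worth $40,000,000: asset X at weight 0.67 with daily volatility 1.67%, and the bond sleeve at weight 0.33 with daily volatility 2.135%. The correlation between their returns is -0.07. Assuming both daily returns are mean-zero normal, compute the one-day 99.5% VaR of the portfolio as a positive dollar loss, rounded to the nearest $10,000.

σ_p² = 0.67²·1.67² + 0.33²·2.135² + 2·-0.07·0.67·0.33·1.67·2.135 = 1.6380 (%²).
σ_p = √1.6380 = 1.280%.
At 99.5%, z = 2.576.
VaR = 2.576 × 1.280% = 3.297%; on $40,000,000 that is $1,318,800.

$1,320,000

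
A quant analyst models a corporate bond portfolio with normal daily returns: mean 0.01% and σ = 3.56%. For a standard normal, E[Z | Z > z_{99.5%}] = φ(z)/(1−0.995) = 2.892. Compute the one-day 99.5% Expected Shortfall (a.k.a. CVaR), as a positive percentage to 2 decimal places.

10.29%

ES = −(0.01%) + 3.56% × 2.892 = 10.286%.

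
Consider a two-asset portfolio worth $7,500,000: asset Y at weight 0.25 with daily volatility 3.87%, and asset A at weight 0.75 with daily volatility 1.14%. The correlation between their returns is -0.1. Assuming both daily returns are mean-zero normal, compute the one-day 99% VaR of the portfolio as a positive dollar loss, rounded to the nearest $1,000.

$214,000

σ_p² = 0.25²·3.87² + 0.75²·1.14² + 2·-0.1·0.25·0.75·3.87·1.14 = 1.5016 (%²).
σ_p = √1.5016 = 1.225%.
At 99%, z = 2.326.
VaR = 2.326 × 1.225% = 2.849%; on $7,500,000 that is $213,675.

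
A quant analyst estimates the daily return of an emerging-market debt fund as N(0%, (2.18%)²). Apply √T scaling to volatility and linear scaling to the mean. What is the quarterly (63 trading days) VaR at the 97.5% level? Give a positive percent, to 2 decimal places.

33.91%

At 97.5%, z = 1.960.
σ_{63d} = 2.18% × √63 = 17.303%.
VaR = 1.960 × 17.303% = 33.914%.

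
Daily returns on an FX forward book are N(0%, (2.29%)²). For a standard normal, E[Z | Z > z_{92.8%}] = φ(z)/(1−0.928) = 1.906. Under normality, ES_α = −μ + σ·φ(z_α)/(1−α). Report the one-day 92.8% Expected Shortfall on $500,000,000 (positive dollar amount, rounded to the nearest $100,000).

ES = 2.29% × 1.906 = 4.365%.
On $500,000,000: 0.04365 × $500,000,000 = $21,825,000.

$21,800,000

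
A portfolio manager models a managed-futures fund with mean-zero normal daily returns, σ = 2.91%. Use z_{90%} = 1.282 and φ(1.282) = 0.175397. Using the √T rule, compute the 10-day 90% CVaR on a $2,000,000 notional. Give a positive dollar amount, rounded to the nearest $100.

$322,800

σ_{10d} = 2.91% × √10 = 9.202%.
ES multiplier = φ(z)/(1−α) = 0.175397/0.1 = 1.754.
ES = 9.202% × 1.754 = 16.140%; on $2,000,000: $322,800.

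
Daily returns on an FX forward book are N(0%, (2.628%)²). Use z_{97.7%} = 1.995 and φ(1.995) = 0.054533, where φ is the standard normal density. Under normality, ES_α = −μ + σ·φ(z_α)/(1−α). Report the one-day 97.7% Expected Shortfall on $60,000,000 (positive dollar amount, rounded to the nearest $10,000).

$3,740,000

Tail multiplier: φ(z)/(1−α) = 0.054533 / 0.023 = 2.371.
ES = 2.628% × 2.371 = 6.231%.
On $60,000,000: 0.06231 × $60,000,000 = $3,738,600.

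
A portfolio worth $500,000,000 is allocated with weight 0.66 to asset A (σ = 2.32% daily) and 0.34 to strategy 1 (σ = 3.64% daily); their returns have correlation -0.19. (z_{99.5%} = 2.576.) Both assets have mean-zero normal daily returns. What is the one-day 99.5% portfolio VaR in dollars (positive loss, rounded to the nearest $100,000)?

$22,900,000

σ_p² = 0.66²·2.32² + 0.34²·3.64² + 2·-0.19·0.66·0.34·2.32·3.64 = 3.1561 (%²).
σ_p = √3.1561 = 1.777%.
VaR = 2.576 × 1.777% = 4.578%; on $500,000,000 that is $22,890,000.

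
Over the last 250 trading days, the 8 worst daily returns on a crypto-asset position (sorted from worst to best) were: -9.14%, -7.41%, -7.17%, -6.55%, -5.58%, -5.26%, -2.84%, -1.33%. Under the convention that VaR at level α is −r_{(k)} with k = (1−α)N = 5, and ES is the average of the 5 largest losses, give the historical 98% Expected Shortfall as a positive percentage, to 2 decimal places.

The 5 worst returns sum to -35.85%.
ES = −(-35.85%) / 5 = 7.17%.

7.17%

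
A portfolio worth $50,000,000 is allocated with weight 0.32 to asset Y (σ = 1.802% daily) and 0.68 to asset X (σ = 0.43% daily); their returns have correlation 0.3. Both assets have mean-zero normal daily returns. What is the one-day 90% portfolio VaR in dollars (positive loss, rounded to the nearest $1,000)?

σ_p² = 0.32²·1.802² + 0.68²·0.43² + 2·0.3·0.32·0.68·1.802·0.43 = 0.5192 (%²).
σ_p = √0.5192 = 0.721%.
At 90%, z = 1.282.
VaR = 1.282 × 0.721% = 0.924%; on $50,000,000 that is $462,000.

$462,000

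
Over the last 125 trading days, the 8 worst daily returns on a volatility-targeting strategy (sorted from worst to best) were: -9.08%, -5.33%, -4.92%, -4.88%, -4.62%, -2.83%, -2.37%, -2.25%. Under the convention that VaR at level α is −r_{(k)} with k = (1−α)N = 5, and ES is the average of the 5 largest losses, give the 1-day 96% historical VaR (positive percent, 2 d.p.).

k = 5; the 5th lowest return is -4.62%, so VaR = 4.62%.

4.62%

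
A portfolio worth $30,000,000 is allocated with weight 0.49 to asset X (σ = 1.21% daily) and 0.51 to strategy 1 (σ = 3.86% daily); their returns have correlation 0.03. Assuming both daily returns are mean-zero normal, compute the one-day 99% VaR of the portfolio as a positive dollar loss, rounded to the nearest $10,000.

σ_p² = 0.49²·1.21² + 0.51²·3.86² + 2·0.03·0.49·0.51·1.21·3.86 = 4.2969 (%²).
σ_p = √4.2969 = 2.073%.
At 99%, z = 2.326.
VaR = 2.326 × 2.073% = 4.822%; on $30,000,000 that is $1,446,600.

$1,450,000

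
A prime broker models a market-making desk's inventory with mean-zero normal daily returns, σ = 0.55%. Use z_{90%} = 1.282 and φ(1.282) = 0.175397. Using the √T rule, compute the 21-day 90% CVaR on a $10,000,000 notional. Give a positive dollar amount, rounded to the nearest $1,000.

$442,000

σ_{21d} = 0.55% × √21 = 2.520%.
ES multiplier = φ(z)/(1−α) = 0.175397/0.1 = 1.754.
ES = 2.520% × 1.754 = 4.420%; on $10,000,000: $442,000.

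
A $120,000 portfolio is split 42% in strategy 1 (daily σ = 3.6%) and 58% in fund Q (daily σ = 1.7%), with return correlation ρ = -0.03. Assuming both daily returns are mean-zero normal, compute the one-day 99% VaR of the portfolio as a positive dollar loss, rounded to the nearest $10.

σ_p² = 0.42²·3.6² + 0.58²·1.7² + 2·-0.03·0.42·0.58·3.6·1.7 = 3.1689 (%²).
σ_p = √3.1689 = 1.780%.
At 99%, z = 2.326.
VaR = 2.326 × 1.780% = 4.140%; on $120,000 that is $4,968.

$4,970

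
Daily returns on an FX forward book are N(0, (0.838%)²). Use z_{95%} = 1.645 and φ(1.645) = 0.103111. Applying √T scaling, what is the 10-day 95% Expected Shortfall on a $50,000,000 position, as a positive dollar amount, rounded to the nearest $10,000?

σ_{10d} = 0.838% × √10 = 2.650%.
ES multiplier = φ(z)/(1−α) = 0.103111/0.05 = 2.062.
ES = 2.650% × 2.062 = 5.464%; on $50,000,000: $2,732,000.

$2,730,000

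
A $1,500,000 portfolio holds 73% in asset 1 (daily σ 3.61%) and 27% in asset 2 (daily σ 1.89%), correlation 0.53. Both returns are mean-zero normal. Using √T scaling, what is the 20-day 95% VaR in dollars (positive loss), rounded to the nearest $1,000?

σ_p = √(0.73²·3.61² + 0.27²·1.89² + 2·0.53·0.73·0.27·3.61·1.89) = 2.938%.
σ_{20d} = 2.938% × √20 = 13.139%.
z(95%) = 1.645.
VaR = 1.645 × 13.139% = 21.614%; on $1,500,000 that is $324,210.

$324,000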